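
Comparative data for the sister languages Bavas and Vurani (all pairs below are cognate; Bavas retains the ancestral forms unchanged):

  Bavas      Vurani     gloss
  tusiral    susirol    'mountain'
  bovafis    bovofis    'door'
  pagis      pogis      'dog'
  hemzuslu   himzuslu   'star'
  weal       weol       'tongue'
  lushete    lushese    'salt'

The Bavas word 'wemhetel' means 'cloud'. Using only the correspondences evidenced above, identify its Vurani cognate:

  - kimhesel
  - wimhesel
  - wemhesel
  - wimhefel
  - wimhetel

hemzuslu ~ himzuslu — Bavas e corresponds to Vurani i after a consonant, before a nasal.
lushete ~ lushese — Bavas t corresponds to Vurani s between vowels (before a front vowel).
Applying these to Bavas 'wemhetel':
  wemhetel → wimhetel   (e→i after a consonant, before a nasal)
  wimhetel → wimhesel   (t→s between vowels (before a front vowel))
So the Vurani cognate is 'wimhesel'.

wimhesel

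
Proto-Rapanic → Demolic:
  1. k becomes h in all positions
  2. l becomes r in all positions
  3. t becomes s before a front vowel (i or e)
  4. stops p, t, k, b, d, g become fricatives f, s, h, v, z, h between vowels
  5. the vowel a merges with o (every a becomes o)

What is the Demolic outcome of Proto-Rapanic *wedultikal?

Demolic: start from *wedultikal.
  rule 1 (unconditioned shift): wedultikal → wedultihal
  rule 2 (unconditioned shift): wedultihal → wedurtihar
  rule 3 (palatalisation): wedurtihar → wedursihar
  rule 4 (intervocalic lenition): wedursihar → wezursihar
  rule 5 (vowel merger): wezursihar → wezursihor
  ⇒ Demolic wezursihor

wezursihor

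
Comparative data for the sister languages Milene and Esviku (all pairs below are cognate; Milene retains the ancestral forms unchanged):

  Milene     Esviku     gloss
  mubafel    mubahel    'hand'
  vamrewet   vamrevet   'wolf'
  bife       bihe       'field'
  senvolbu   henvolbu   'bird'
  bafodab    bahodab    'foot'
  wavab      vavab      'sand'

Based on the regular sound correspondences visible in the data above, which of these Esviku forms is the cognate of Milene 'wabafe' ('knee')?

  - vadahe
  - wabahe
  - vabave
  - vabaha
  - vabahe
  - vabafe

vabahe

wavab ~ vavab — Milene w corresponds to Esviku v word-initially before a back vowel.
mubafel ~ mubahel, bife ~ bihe — Milene f corresponds to Esviku h between vowels (before a front vowel).
Applying these to Milene 'wabafe':
  wabafe → vabafe   (w→v word-initially before a back vowel)
  vabafe → vabahe   (f→h between vowels (before a front vowel))
So the Esviku cognate is 'vabahe'.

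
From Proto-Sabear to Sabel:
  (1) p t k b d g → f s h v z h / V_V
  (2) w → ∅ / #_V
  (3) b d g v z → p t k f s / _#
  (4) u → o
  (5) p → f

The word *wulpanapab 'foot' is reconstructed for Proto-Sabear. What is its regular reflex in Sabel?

olfanafaf

Sabel: start from *wulpanapab.
  rule 1 (intervocalic lenition): wulpanapab → wulpanafab
  rule 2 (glide loss): wulpanafab → ulpanafab
  rule 3 (final devoicing): ulpanafab → ulpanafap
  rule 4 (vowel merger): ulpanafap → olpanafap
  rule 5 (unconditioned shift): olpanafap → olfanafaf
  ⇒ Sabel olfanafaf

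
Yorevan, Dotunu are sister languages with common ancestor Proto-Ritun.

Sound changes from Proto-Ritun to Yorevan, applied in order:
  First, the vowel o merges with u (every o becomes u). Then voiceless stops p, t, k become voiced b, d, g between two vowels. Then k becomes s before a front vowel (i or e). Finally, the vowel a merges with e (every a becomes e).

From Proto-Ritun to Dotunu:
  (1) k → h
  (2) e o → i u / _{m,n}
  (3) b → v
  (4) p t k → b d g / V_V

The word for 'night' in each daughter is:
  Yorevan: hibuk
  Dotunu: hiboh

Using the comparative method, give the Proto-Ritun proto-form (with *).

Position 5: Yorevan has k, Dotunu has h. Yorevan preserves k here (none of its changes turn any other segment into k), so the proto-segment is *k.
Position 3: Yorevan has b, Dotunu has b. In Dotunu, b can only continue *p, so the proto-segment is *p.
Position 4: Yorevan has u, Dotunu has o. Dotunu preserves o here (none of its changes turn any other segment into o), so the proto-segment is *o.
This points to *hipok. Verify forward in each daughter:
Yorevan: *hipok > hipuk > hibuk  (by vowel merger, intervocalic voicing)
Dotunu: *hipok
  hipok → hipoh   [unconditioned shift]
  hipoh (rule 2 does not apply)
  hipoh (rule 3 does not apply)
  hipoh → hiboh   [intervocalic voicing]
  giving Dotunu hiboh.
No other proto-form is consistent with every reflex, so the reconstruction is *hipok.

*hipok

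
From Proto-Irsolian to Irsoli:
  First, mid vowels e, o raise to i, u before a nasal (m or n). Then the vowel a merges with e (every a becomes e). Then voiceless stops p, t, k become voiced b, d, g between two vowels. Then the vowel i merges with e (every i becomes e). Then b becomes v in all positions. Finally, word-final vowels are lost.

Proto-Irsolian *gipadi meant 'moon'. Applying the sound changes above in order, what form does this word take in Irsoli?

Irsoli: start from *gipadi.
  rule 1: no change — gipadi
  rule 2 (vowel merger): gipadi → gipedi
  rule 3 (intervocalic voicing): gipedi → gibedi
  rule 4 (vowel merger): gibedi → gebede
  rule 5 (unconditioned shift): gebede → gevede
  rule 6 (apocope): gevede → geved
  ⇒ Irsoli geved

geved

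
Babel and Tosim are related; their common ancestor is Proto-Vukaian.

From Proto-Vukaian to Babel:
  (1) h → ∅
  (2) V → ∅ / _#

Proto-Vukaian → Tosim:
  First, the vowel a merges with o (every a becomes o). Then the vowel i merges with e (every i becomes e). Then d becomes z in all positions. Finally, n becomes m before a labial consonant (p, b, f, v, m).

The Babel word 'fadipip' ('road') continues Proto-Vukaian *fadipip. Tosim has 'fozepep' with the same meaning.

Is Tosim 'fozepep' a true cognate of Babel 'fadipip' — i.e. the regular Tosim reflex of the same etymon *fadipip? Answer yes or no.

Derive the expected Tosim reflex of *fadipip:
Tosim: *fadipip
  fadipip → fodipip   [vowel merger]
  fodipip → fodepep   [vowel merger]
  fodepep → fozepep   [unconditioned shift]
  fozepep (rule 4 does not apply)
  giving Tosim fozepep.
Tosim 'fozepep' matches the regular reflex exactly, so the pair is cognate.

yes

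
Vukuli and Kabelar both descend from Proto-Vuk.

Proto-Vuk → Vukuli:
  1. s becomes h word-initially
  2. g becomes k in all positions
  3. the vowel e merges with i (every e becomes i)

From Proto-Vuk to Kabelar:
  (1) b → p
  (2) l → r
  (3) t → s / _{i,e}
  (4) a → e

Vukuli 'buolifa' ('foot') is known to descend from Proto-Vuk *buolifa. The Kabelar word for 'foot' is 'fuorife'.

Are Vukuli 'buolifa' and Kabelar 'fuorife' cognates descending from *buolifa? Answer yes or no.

Derive the expected Kabelar reflex of *buolifa:
Kabelar: *buolifa > puolifa > puorifa > puorife  (by unconditioned shift, unconditioned shift, vowel merger)
The regular Kabelar reflex would be 'puorife', but the attested form is 'fuorife'. The correspondence is irregular, so they are not cognates (the Kabelar form has a different source).

no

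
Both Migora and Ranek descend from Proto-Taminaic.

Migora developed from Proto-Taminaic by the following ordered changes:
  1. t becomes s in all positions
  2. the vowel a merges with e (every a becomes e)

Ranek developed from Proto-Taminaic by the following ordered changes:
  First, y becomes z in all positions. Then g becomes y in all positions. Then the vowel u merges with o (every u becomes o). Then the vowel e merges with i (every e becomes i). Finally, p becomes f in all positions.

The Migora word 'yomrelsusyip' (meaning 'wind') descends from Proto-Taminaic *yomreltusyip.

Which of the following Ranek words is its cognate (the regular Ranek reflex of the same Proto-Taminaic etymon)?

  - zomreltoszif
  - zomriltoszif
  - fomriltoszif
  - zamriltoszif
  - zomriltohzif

Ranek: *yomreltusyip
  yomreltusyip → zomreltuszip   [unconditioned shift]
  zomreltuszip (rule 2 does not apply)
  zomreltuszip → zomreltoszip   [vowel merger]
  zomreltoszip → zomriltoszip   [vowel merger]
  zomriltoszip → zomriltoszif   [unconditioned shift]
  giving Ranek zomriltoszif.
The other candidates each miss or misapply at least one Ranek change.

zomriltoszif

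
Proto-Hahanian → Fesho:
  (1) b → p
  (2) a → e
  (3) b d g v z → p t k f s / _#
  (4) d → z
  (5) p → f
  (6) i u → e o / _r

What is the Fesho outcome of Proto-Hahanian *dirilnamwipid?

zerilnemwifit

Fesho: start from *dirilnamwipid.
  rule 1: no change — dirilnamwipid
  rule 2 (vowel merger): dirilnamwipid → dirilnemwipid
  rule 3 (final devoicing): dirilnemwipid → dirilnemwipit
  rule 4 (unconditioned shift): dirilnemwipit → zirilnemwipit
  rule 5 (unconditioned shift): zirilnemwipit → zirilnemwifit
  rule 6 (pre-rhotic lowering): zirilnemwifit → zerilnemwifit
  ⇒ Fesho zerilnemwifit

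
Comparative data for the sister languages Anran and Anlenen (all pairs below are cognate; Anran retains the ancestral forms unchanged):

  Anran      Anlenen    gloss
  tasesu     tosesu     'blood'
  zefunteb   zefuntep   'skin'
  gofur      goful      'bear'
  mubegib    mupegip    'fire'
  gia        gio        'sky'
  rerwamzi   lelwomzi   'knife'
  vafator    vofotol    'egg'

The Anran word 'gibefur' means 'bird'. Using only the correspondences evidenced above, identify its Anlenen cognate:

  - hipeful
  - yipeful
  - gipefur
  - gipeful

gipeful

mubegib ~ mupegip — Anran b corresponds to Anlenen p between vowels (before a front vowel).
gofur ~ goful, vafator ~ vofotol — Anran r corresponds to Anlenen l word-finally.
Applying these to Anran 'gibefur':
  gibefur → gipefur   (b→p between vowels (before a front vowel))
  gipefur → gipeful   (r→l word-finally)
So the Anlenen cognate is 'gipeful'.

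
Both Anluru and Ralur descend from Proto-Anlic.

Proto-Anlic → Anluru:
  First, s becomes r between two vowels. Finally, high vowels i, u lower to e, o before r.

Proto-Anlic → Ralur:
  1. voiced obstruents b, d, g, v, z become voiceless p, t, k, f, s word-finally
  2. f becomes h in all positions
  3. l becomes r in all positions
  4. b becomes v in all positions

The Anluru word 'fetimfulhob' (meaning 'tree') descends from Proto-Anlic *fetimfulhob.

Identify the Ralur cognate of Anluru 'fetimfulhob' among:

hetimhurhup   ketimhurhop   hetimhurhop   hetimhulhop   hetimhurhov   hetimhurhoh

hetimhurhop

Ralur: *fetimfulhob
  fetimfulhob → fetimfulhop   [final devoicing]
  fetimfulhop → hetimhulhop   [unconditioned shift]
  hetimhulhop → hetimhurhop   [unconditioned shift]
  hetimhurhop (rule 4 does not apply)
  giving Ralur hetimhurhop.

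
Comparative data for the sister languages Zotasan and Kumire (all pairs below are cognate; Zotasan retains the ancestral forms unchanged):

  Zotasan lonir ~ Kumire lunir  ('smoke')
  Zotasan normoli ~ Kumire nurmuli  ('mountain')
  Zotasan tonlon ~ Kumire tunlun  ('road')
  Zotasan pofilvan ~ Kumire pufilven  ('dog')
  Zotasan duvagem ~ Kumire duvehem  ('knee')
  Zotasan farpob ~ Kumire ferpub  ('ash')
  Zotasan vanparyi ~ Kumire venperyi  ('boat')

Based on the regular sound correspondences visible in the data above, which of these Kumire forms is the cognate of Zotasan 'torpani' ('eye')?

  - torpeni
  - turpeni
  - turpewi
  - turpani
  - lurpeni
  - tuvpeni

normoli ~ nurmuli — Zotasan o corresponds to Kumire u after a consonant, before r.
pofilvan ~ pufilven, vanparyi ~ venperyi — Zotasan a corresponds to Kumire e after a consonant, before a nasal.
Applying these to Zotasan 'torpani':
  torpani → turpani   (o→u after a consonant, before r)
  turpani → turpeni   (a→e after a consonant, before a nasal)
So the Kumire cognate is 'turpeni'.

turpeni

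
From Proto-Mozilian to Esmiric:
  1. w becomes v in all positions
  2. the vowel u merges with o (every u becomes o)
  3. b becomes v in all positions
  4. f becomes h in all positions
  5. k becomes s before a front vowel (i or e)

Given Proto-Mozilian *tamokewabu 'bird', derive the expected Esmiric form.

tamosevavo

Esmiric: *tamokewabu
  tamokewabu → tamokevabu   [unconditioned shift]
  tamokevabu → tamokevabo   [vowel merger]
  tamokevabo → tamokevavo   [unconditioned shift]
  tamokevavo (rule 4 does not apply)
  tamokevavo → tamosevavo   [palatalisation]
  giving Esmiric tamosevavo.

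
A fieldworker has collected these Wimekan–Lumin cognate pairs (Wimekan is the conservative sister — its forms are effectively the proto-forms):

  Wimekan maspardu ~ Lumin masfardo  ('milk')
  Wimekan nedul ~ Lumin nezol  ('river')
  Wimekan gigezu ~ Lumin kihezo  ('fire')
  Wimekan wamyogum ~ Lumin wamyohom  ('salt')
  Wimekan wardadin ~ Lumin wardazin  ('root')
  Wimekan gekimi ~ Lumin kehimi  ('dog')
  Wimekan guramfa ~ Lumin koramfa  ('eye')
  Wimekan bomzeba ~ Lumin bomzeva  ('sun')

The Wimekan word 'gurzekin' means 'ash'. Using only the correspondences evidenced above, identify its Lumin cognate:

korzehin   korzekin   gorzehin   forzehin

korzehin

guramfa ~ koramfa — Wimekan g corresponds to Lumin k word-initially before a back vowel.
guramfa ~ koramfa — Wimekan u corresponds to Lumin o after a consonant, before r.
gekimi ~ kehimi — Wimekan k corresponds to Lumin h between vowels (before a front vowel).
Applying these to Wimekan 'gurzekin':
  gurzekin → kurzekin   (g→k word-initially before a back vowel)
  kurzekin → korzekin   (u→o after a consonant, before r)
  korzekin → korzehin   (k→h between vowels (before a front vowel))
So the Lumin cognate is 'korzehin'.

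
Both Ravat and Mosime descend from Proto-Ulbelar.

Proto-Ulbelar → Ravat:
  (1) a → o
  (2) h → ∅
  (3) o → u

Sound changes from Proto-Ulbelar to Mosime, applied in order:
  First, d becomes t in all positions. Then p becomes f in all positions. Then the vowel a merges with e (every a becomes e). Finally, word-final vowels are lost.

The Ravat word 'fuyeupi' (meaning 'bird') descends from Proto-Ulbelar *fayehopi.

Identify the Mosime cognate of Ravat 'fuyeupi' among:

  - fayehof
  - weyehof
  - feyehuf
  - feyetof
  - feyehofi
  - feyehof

Mosime: *fayehopi
  fayehopi (rule 1 does not apply)
  fayehopi → fayehofi   [unconditioned shift]
  fayehofi → feyehofi   [vowel merger]
  feyehofi → feyehof   [apocope]
  giving Mosime feyehof.
Among the options, 'feyehof' alone shows every Mosime change applied in order.

feyehof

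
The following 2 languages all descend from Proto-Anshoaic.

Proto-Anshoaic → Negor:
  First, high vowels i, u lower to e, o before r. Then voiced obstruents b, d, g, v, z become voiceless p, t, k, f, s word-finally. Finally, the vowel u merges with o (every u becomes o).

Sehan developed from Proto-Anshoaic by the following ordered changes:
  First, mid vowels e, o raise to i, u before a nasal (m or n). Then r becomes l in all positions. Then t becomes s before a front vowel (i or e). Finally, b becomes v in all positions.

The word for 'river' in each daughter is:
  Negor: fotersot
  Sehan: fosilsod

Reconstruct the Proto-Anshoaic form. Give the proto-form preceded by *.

*fotirsod

Position 8: Negor has t, Sehan has d. Sehan preserves d here (none of its changes turn any other segment into d), so the proto-segment is *d.
Position 5: Negor has r, Sehan has l. Negor preserves r here (none of its changes turn any other segment into r), so the proto-segment is *r.
This points to *fotirsod. Verify forward in each daughter:
Negor: start from *fotirsod.
  rule 1 (pre-rhotic lowering): fotirsod → fotersod
  rule 2 (final devoicing): fotersod → fotersot
  rule 3: no change — fotersot
  ⇒ Negor fotersot
Sehan: *fotirsod
  fotirsod (rule 1 does not apply)
  fotirsod → fotilsod   [unconditioned shift]
  fotilsod → fosilsod   [palatalisation]
  fosilsod (rule 4 does not apply)
  giving Sehan fosilsod.
No other proto-form is consistent with every reflex, so the reconstruction is *fotirsod.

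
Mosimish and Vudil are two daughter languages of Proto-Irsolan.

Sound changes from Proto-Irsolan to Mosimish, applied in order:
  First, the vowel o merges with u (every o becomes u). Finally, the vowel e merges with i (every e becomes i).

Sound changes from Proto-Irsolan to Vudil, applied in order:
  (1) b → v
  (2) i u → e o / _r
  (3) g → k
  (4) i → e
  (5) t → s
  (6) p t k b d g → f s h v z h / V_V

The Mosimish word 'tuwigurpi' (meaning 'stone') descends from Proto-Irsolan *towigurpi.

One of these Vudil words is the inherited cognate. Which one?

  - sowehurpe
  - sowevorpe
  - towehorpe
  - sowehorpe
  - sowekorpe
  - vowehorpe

sowehorpe

Vudil: start from *towigurpi.
  rule 1: no change — towigurpi
  rule 2 (pre-rhotic lowering): towigurpi → towigorpi
  rule 3 (unconditioned shift): towigorpi → towikorpi
  rule 4 (vowel merger): towikorpi → towekorpe
  rule 5 (unconditioned shift): towekorpe → sowekorpe
  rule 6 (intervocalic lenition): sowekorpe → sowehorpe
  ⇒ Vudil sowehorpe
The other candidates each miss or misapply at least one Vudil change.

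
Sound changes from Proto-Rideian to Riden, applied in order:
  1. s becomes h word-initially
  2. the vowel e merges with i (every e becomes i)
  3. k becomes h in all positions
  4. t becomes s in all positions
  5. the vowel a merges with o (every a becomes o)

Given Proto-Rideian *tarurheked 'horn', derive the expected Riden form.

sorurhihid

Riden: *tarurheked
  tarurheked (rule 1 does not apply)
  tarurheked → tarurhikid   [vowel merger]
  tarurhikid → tarurhihid   [unconditioned shift]
  tarurhihid → sarurhihid   [unconditioned shift]
  sarurhihid → sorurhihid   [vowel merger]
  giving Riden sorurhihid.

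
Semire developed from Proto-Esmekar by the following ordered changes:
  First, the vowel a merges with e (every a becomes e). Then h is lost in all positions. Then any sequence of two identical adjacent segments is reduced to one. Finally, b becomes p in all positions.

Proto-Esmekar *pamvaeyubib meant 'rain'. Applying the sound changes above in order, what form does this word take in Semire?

Semire: start from *pamvaeyubib.
  rule 1 (vowel merger): pamvaeyubib → pemveeyubib
  rule 2: no change — pemveeyubib
  rule 3 (degemination): pemveeyubib → pemveyubib
  rule 4 (unconditioned shift): pemveyubib → pemveyupip
  ⇒ Semire pemveyupip

pemveyupip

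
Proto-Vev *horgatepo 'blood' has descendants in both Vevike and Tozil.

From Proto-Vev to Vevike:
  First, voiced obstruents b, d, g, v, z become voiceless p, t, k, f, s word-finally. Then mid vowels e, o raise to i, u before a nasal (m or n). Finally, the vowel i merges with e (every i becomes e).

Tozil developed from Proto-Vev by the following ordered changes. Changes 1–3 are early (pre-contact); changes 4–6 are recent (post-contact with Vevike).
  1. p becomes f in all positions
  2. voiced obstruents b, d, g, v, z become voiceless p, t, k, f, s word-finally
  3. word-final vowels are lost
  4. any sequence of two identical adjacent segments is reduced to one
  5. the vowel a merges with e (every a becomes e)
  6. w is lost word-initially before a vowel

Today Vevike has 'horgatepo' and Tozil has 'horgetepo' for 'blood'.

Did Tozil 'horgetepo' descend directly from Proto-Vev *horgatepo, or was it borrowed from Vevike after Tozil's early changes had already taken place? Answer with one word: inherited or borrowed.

If inherited, *horgatepo would pass through all of Tozil's changes:
Tozil: start from *horgatepo.
  rule 1 (unconditioned shift): horgatepo → horgatefo
  rule 2: no change — horgatefo
  rule 3 (apocope): horgatefo → horgatef
  rule 4: no change — horgatef
  rule 5 (vowel merger): horgatef → horgetef
  rule 6: no change — horgetef
  ⇒ Tozil horgetef
If borrowed from Vevike 'horgatepo' after the early changes, it would undergo only the recent ones:
  rule 4 (degemination): no change (horgatepo)
  rule 5 (vowel merger): horgatepo → horgetepo
  rule 6 (glide loss): no change (horgetepo)
  ⇒ as a loan: horgetepo
Tozil 'horgetepo' matches the loan outcome 'horgetepo', not the inherited 'horgetef' — it skipped the early Tozil changes, so it was borrowed from Vevike.

borrowed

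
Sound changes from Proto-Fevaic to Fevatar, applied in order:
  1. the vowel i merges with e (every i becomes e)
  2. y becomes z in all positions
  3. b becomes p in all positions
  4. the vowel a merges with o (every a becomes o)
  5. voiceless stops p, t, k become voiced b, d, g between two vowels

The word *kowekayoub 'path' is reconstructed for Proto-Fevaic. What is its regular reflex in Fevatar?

kowegozoup

Fevatar: start from *kowekayoub.
  rule 1: no change — kowekayoub
  rule 2 (unconditioned shift): kowekayoub → kowekazoub
  rule 3 (unconditioned shift): kowekazoub → kowekazoup
  rule 4 (vowel merger): kowekazoup → kowekozoup
  rule 5 (intervocalic voicing): kowekozoup → kowegozoup
  ⇒ Fevatar kowegozoup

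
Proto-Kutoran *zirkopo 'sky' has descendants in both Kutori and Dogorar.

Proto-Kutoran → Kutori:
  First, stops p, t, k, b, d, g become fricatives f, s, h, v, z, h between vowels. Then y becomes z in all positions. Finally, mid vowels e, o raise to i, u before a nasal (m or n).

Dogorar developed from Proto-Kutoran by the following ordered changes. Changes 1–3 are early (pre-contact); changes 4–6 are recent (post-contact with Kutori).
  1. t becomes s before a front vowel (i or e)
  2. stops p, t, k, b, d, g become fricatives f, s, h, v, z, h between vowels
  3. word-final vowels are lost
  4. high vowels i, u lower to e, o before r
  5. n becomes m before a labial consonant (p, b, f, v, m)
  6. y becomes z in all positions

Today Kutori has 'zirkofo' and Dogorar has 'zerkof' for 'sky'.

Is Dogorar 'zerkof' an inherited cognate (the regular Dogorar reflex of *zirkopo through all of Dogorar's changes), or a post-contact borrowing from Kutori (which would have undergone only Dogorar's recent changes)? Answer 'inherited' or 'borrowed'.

inherited

If inherited, *zirkopo would pass through all of Dogorar's changes:
Dogorar: *zirkopo > zirkofo > zirkof > zerkof  (by intervocalic lenition, apocope, pre-rhotic lowering)
If borrowed from Kutori 'zirkofo' after the early changes, it would undergo only the recent ones:
  rule 4 (pre-rhotic lowering): zirkofo → zerkofo
  rule 5 (nasal place assimilation): no change (zerkofo)
  rule 6 (unconditioned shift): no change (zerkofo)
  ⇒ as a loan: zerkofo
Dogorar 'zerkof' matches the inherited outcome exactly, so it is an inherited cognate, not a loan.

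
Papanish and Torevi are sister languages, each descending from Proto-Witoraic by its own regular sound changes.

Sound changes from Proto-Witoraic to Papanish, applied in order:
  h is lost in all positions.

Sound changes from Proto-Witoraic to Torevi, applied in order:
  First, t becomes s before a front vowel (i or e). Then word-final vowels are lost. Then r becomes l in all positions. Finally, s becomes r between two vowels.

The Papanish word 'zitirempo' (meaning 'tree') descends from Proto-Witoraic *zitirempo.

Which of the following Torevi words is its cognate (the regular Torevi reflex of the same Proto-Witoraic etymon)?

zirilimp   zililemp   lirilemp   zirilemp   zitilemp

zirilemp

Torevi: *zitirempo
  zitirempo → zisirempo   [palatalisation]
  zisirempo → zisiremp   [apocope]
  zisiremp → zisilemp   [unconditioned shift]
  zisilemp → zirilemp   [rhotacism]
  giving Torevi zirilemp.
Only 'zirilemp' matches the regular Torevi development of *zitirempo.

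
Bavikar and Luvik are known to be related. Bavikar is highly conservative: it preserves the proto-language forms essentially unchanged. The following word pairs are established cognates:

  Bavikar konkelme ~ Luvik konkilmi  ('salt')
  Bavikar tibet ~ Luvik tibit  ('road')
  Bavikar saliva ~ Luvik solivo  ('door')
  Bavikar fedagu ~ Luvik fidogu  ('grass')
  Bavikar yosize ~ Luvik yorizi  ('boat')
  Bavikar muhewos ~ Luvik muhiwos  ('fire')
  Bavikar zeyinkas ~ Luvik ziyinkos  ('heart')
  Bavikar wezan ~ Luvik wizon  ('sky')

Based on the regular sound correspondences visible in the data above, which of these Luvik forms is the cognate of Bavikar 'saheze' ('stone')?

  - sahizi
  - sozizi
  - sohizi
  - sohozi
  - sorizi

sohizi

saliva ~ solivo, fedagu ~ fidogu — Bavikar a corresponds to Luvik o after a consonant, before a consonant other than r, m, n, p, b, f, v.
konkelme ~ konkilmi, tibet ~ tibit — Bavikar e corresponds to Luvik i after a consonant, before a consonant other than r, m, n, p, b, f, v.
konkelme ~ konkilmi, yosize ~ yorizi — Bavikar e corresponds to Luvik i word-finally.
Applying these to Bavikar 'saheze':
  saheze → soheze   (a→o after a consonant, before a consonant other than r, m, n, p, b, f, v)
  soheze → sohize   (e→i after a consonant, before a consonant other than r, m, n, p, b, f, v)
  sohize → sohizi   (e→i word-finally)
So the Luvik cognate is 'sohizi'.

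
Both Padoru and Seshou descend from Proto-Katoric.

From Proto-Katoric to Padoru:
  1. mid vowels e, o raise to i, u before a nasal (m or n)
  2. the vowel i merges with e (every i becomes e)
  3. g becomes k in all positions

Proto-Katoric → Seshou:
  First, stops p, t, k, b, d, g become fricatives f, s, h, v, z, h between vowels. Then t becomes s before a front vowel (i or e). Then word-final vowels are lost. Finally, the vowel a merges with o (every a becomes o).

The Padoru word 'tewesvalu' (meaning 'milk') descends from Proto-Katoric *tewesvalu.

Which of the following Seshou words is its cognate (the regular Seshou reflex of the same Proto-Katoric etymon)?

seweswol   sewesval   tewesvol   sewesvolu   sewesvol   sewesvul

sewesvol

Seshou: *tewesvalu
  tewesvalu (rule 1 does not apply)
  tewesvalu → sewesvalu   [palatalisation]
  sewesvalu → sewesval   [apocope]
  sewesval → sewesvol   [vowel merger]
  giving Seshou sewesvol.
Only 'sewesvol' matches the regular Seshou development of *tewesvalu.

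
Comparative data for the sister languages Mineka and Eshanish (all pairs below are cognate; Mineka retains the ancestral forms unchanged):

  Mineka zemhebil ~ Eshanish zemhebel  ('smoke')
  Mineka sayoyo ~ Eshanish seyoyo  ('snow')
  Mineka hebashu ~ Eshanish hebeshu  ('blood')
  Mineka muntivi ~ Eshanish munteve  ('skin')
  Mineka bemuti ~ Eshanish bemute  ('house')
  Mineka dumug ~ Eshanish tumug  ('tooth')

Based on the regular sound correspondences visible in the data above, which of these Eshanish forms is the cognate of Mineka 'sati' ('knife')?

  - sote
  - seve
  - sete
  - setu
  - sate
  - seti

sete

sayoyo ~ seyoyo, hebashu ~ hebeshu — Mineka a corresponds to Eshanish e after a consonant, before a consonant other than r, m, n, p, b, f, v.
muntivi ~ munteve, bemuti ~ bemute — Mineka i corresponds to Eshanish e word-finally.
Applying these to Mineka 'sati':
  sati → seti   (a→e after a consonant, before a consonant other than r, m, n, p, b, f, v)
  seti → sete   (i→e word-finally)
So the Eshanish cognate is 'sete'.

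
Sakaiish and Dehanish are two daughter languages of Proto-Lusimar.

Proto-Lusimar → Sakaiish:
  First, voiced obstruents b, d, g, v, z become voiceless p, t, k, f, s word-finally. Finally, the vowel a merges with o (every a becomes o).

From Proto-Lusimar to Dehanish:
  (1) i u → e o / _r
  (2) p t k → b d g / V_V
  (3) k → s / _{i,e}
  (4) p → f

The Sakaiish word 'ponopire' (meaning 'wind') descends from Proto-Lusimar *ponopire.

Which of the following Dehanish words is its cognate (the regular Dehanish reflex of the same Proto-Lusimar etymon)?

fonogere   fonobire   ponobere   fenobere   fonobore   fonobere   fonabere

fonobere

Dehanish: *ponopire
  ponopire → ponopere   [pre-rhotic lowering]
  ponopere → ponobere   [intervocalic voicing]
  ponobere (rule 3 does not apply)
  ponobere → fonobere   [unconditioned shift]
  giving Dehanish fonobere.
Among the options, 'fonobere' alone shows every Dehanish change applied in order.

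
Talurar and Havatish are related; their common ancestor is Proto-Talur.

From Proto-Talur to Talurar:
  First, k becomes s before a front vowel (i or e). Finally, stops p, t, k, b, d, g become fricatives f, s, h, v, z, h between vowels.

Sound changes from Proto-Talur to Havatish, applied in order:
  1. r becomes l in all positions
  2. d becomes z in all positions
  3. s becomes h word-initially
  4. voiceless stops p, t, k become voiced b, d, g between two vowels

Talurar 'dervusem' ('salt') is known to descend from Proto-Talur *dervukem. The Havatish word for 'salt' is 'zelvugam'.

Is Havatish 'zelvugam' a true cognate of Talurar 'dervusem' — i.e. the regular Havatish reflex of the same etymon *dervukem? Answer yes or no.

Derive the expected Havatish reflex of *dervukem:
Havatish: start from *dervukem.
  rule 1 (unconditioned shift): dervukem → delvukem
  rule 2 (unconditioned shift): delvukem → zelvukem
  rule 3: no change — zelvukem
  rule 4 (intervocalic voicing): zelvukem → zelvugem
  ⇒ Havatish zelvugem
The regular Havatish reflex would be 'zelvugem', but the attested form is 'zelvugam'. The correspondence is irregular, so they are not cognates (the Havatish form has a different source).

no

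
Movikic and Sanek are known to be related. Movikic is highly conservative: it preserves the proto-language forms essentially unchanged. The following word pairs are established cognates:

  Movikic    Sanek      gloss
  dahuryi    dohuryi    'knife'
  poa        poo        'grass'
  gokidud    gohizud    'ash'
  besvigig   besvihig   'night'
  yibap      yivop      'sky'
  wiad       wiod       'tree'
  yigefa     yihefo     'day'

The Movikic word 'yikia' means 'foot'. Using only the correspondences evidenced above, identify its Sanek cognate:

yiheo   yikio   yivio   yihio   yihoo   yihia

yihio

gokidud ~ gohizud — Movikic k corresponds to Sanek h between vowels (before a front vowel).
poa ~ poo — Movikic a corresponds to Sanek o word-finally.
Applying these to Movikic 'yikia':
  yikia → yihia   (k→h between vowels (before a front vowel))
  yihia → yihio   (a→o word-finally)
So the Sanek cognate is 'yihio'.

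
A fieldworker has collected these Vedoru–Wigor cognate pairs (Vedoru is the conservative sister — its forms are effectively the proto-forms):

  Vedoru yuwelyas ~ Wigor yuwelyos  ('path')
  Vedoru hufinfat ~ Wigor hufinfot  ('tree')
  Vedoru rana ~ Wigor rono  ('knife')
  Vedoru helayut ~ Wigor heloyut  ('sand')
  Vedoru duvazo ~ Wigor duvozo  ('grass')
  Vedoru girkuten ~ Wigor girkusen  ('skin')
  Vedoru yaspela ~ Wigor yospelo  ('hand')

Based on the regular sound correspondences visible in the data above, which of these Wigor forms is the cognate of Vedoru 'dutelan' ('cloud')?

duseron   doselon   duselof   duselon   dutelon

girkuten ~ girkusen — Vedoru t corresponds to Wigor s between vowels (before a front vowel).
rana ~ rono — Vedoru a corresponds to Wigor o after a consonant, before a nasal.
Applying these to Vedoru 'dutelan':
  dutelan → duselan   (t→s between vowels (before a front vowel))
  duselan → duselon   (a→o after a consonant, before a nasal)
So the Wigor cognate is 'duselon'.

duselon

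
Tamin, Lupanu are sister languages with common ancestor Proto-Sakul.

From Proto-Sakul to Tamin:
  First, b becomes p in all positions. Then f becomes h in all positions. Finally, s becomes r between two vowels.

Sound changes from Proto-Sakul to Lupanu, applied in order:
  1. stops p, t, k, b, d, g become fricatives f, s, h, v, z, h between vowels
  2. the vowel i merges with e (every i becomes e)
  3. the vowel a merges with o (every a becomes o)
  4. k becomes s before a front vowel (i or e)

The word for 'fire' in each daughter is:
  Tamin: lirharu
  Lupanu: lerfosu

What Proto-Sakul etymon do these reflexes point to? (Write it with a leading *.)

Position 4: Tamin has h, Lupanu has f. Taking the neighbouring segments as reconstructed: Tamin h could go back to *f or *h; Lupanu f can only go back to *f — the one source consistent with every daughter is *f.
Position 6: Tamin has r, Lupanu has s. Taking the neighbouring segments as reconstructed: Tamin r could go back to *s or *r; Lupanu s could go back to *t or *s — the one source consistent with every daughter is *s.
Continuing position by position gives *lirfasu; check it forward:
Tamin: start from *lirfasu.
  rule 1: no change — lirfasu
  rule 2 (unconditioned shift): lirfasu → lirhasu
  rule 3 (rhotacism): lirhasu → lirharu
  ⇒ Tamin lirharu
Lupanu: start from *lirfasu.
  rule 1: no change — lirfasu
  rule 2 (vowel merger): lirfasu → lerfasu
  rule 3 (vowel merger): lerfasu → lerfosu
  rule 4: no change — lerfosu
  ⇒ Lupanu lerfosu
Only *lirfasu yields all of Tamin lirharu, Lupanu lerfosu.

*lirfasu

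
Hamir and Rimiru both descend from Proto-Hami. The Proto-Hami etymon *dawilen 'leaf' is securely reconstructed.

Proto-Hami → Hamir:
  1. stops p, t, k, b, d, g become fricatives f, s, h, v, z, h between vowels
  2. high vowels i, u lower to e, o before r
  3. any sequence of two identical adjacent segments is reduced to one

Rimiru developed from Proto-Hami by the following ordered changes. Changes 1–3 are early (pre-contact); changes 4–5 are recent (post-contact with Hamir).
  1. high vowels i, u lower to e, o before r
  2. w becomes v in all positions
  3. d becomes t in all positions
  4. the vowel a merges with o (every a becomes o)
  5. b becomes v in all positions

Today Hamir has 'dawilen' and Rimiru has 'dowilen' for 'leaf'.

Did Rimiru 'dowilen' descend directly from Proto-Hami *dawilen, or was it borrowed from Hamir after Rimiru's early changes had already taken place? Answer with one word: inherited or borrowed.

If inherited, *dawilen would pass through all of Rimiru's changes:
Rimiru: *dawilen > davilen > tavilen > tovilen  (by unconditioned shift, unconditioned shift, vowel merger)
If borrowed from Hamir 'dawilen' after the early changes, it would undergo only the recent ones:
  rule 4 (vowel merger): dawilen → dowilen
  rule 5 (unconditioned shift): no change (dowilen)
  ⇒ as a loan: dowilen
Rimiru 'dowilen' matches the loan outcome 'dowilen', not the inherited 'tovilen' — it skipped the early Rimiru changes, so it was borrowed from Hamir.

borrowed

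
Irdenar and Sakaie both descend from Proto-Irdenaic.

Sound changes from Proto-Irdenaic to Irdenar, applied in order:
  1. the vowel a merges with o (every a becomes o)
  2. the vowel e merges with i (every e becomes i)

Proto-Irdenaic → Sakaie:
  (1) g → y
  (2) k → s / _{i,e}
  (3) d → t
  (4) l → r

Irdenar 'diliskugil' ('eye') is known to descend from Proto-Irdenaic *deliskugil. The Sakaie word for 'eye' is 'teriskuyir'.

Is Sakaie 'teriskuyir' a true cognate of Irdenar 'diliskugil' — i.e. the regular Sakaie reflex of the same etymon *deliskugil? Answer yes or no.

Derive the expected Sakaie reflex of *deliskugil:
Sakaie: *deliskugil
  deliskugil → deliskuyil   [unconditioned shift]
  deliskuyil (rule 2 does not apply)
  deliskuyil → teliskuyil   [unconditioned shift]
  teliskuyil → teriskuyir   [unconditioned shift]
  giving Sakaie teriskuyir.
Sakaie 'teriskuyir' matches the regular reflex exactly, so the pair is cognate.

yes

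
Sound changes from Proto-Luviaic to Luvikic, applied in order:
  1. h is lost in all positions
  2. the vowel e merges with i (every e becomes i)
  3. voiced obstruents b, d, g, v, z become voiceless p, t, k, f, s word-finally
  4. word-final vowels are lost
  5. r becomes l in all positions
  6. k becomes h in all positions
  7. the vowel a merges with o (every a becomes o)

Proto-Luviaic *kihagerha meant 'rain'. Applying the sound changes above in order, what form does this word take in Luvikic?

Luvikic: *kihagerha > kiagera > kiagira > kiagir > kiagil > hiagil > hiogil  (by h-loss, vowel merger, apocope, unconditioned shift, unconditioned shift, vowel merger)

hiogil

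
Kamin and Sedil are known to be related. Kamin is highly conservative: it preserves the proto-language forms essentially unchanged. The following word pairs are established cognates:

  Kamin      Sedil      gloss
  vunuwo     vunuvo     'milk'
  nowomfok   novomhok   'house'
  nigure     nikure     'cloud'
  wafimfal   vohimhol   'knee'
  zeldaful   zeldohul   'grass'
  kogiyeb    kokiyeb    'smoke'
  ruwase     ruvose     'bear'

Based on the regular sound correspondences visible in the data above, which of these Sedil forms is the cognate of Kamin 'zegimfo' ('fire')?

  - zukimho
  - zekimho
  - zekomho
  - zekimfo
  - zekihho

kogiyeb ~ kokiyeb — Kamin g corresponds to Sedil k between vowels (before a front vowel).
nowomfok ~ novomhok — Kamin f corresponds to Sedil h after a consonant, before a back vowel.
Applying these to Kamin 'zegimfo':
  zegimfo → zekimfo   (g→k between vowels (before a front vowel))
  zekimfo → zekimho   (f→h after a consonant, before a back vowel)
So the Sedil cognate is 'zekimho'.

zekimho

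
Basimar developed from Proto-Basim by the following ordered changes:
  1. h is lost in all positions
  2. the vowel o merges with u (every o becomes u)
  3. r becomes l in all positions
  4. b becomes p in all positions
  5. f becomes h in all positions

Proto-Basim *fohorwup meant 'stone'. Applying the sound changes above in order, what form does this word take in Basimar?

huulwup

Basimar: *fohorwup > foorwup > fuurwup > fuulwup > huulwup  (by h-loss, vowel merger, unconditioned shift, unconditioned shift)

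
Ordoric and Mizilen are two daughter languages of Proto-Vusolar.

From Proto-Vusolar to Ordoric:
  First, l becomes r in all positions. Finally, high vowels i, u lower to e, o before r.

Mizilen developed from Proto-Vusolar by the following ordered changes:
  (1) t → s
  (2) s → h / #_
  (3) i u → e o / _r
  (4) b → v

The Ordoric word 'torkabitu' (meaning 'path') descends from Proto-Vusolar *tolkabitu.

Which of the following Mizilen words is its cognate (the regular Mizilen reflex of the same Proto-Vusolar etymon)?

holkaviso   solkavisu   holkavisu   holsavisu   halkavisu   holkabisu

holkavisu

Mizilen: *tolkabitu
  tolkabitu → solkabisu   [unconditioned shift]
  solkabisu → holkabisu   [debuccalisation]
  holkabisu (rule 3 does not apply)
  holkabisu → holkavisu   [unconditioned shift]
  giving Mizilen holkavisu.
The other candidates each miss or misapply at least one Mizilen change.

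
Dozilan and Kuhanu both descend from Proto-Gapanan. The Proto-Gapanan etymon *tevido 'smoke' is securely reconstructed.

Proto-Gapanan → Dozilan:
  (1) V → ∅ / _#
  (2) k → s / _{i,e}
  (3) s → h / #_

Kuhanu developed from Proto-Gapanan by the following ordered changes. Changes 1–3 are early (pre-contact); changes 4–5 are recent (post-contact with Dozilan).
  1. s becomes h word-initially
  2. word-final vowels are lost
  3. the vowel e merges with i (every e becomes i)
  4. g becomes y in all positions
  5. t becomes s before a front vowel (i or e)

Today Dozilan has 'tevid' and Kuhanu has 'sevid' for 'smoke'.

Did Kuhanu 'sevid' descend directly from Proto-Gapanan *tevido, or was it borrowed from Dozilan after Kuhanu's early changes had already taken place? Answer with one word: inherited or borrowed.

If inherited, *tevido would pass through all of Kuhanu's changes:
Kuhanu: *tevido > tevid > tivid > sivid  (by apocope, vowel merger, palatalisation)
If borrowed from Dozilan 'tevid' after the early changes, it would undergo only the recent ones:
  rule 4 (unconditioned shift): no change (tevid)
  rule 5 (palatalisation): tevid → sevid
  ⇒ as a loan: sevid
Kuhanu 'sevid' matches the loan outcome 'sevid', not the inherited 'sivid' — it skipped the early Kuhanu changes, so it was borrowed from Dozilan.

borrowed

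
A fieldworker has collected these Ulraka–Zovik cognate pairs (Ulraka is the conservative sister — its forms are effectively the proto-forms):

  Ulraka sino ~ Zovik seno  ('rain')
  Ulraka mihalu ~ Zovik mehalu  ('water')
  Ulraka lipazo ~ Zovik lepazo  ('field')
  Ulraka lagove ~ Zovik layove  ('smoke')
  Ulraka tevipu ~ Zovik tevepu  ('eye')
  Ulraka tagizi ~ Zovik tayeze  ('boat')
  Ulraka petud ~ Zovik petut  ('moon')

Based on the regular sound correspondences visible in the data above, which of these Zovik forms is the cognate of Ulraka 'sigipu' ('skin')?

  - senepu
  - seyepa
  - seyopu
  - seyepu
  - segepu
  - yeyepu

mihalu ~ mehalu, tagizi ~ tayeze — Ulraka i corresponds to Zovik e after a consonant, before a consonant other than r, m, n, p, b, f, v.
tagizi ~ tayeze — Ulraka g corresponds to Zovik y between vowels (before a front vowel).
lipazo ~ lepazo, tevipu ~ tevepu — Ulraka i corresponds to Zovik e after a consonant, before a labial obstruent.
Applying these to Ulraka 'sigipu':
  sigipu → segipu   (i→e after a consonant, before a consonant other than r, m, n, p, b, f, v)
  segipu → seyipu   (g→y between vowels (before a front vowel))
  seyipu → seyepu   (i→e after a consonant, before a labial obstruent)
So the Zovik cognate is 'seyepu'.

seyepu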